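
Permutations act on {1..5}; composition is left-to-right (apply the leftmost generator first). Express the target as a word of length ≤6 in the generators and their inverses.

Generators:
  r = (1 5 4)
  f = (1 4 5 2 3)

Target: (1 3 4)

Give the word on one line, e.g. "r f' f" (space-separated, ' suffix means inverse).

  after r': (1 4 5)
  after f': (2 5 3)
  after r': (1 4 5 3 2)
  after f': (2 3 5)
  after f': (1 3 4)

r' f' r' f' f'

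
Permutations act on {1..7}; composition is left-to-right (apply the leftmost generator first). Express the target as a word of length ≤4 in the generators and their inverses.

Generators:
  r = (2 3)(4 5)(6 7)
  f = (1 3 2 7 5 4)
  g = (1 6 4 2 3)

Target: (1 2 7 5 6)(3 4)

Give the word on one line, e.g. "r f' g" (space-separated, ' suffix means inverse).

  after f: (1 3 2 7 5 4)
  after g': (1 2 7 5 6)(3 4)

f g'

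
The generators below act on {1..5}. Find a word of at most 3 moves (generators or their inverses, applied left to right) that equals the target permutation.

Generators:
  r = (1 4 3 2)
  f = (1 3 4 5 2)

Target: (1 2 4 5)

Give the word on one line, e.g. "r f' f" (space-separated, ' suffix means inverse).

  after f: (1 3 4 5 2)
  after r: (1 2 4 5)

f r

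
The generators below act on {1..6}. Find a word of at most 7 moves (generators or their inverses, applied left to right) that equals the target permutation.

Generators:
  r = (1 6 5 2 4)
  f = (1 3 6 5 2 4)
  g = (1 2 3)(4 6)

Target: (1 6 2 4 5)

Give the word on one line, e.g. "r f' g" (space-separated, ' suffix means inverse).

  after f: (1 3 6 5 2 4)
  after r': (1 3)
  after f': (2 5 6 3 4)
  after f': (1 4 5 3 2 6)
  after g: (1 6 2 4 5)

f r' f' f' g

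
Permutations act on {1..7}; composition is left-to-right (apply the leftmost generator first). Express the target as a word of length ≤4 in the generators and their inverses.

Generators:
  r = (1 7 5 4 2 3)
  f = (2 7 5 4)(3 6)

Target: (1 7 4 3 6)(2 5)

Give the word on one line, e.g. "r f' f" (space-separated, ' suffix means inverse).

f r

  after f: (2 7 5 4)(3 6)
  after r: (1 7 4 3 6)(2 5)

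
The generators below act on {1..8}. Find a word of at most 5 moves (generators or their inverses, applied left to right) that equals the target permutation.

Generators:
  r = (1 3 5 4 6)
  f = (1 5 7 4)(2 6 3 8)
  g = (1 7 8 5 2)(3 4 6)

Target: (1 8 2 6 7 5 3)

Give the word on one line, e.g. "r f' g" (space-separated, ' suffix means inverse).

  after g': (1 2 5 8 7)(3 6 4)
  after r': (1 2 3 4)(5 8 7 6)
  after g': (1 5 7 4 2 6 8)
  after g': (1 8 2 4 5)(3 6 7)
  after r: (1 8 2 6 7 5 3)

g' r' g' g' r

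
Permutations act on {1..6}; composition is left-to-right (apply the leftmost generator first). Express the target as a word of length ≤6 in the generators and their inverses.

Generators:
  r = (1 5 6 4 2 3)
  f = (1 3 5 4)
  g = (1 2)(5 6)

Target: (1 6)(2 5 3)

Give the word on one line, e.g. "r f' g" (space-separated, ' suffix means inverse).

  after g': (1 2)(5 6)
  after f': (1 2 4 5 6 3)
  after r': (1 4)(2 6)
  after f': (1 5 3)(2 6)
  after g': (1 6)(2 5 3)

g' f' r' f' g'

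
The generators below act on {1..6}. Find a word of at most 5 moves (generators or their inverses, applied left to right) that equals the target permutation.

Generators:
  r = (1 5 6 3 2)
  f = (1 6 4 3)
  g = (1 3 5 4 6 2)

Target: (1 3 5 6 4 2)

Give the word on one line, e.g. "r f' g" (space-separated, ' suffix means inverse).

f' f' f' r

  after f': (1 3 4 6)
  after f': (1 4)(3 6)
  after f': (1 6 4 3)
  after r: (1 3 5 6 4 2)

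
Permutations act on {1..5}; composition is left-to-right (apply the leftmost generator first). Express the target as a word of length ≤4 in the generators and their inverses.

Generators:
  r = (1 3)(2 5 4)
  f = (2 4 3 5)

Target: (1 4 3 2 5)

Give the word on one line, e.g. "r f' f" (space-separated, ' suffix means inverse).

  after f: (2 4 3 5)
  after r': (1 3 2 5 4)
  after f: (1 5 3 4)
  after r: (1 4 3 2 5)

f r' f r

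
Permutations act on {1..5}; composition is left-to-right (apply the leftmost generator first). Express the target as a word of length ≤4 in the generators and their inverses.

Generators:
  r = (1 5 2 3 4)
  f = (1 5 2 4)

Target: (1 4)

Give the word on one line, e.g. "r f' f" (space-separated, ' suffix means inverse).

  after r': (1 4 3 2 5)
  after f': (1 2)(3 5 4)
  after r: (1 3 2 5)
  after r: (1 4)

r' f' r r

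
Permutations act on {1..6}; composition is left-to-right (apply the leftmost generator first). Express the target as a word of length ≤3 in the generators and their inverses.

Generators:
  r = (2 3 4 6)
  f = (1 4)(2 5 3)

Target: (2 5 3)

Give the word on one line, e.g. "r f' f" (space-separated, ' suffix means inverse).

  after f': (1 4)(2 3 5)
  after f': (2 5 3)

f' f'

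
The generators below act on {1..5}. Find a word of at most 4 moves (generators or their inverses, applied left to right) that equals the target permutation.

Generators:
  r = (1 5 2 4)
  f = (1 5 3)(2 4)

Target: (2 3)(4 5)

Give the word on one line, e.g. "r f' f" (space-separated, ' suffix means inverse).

  after r: (1 5 2 4)
  after r: (1 2)(4 5)
  after f': (1 4)(2 3 5)
  after r: (2 3)(4 5)

r r f' r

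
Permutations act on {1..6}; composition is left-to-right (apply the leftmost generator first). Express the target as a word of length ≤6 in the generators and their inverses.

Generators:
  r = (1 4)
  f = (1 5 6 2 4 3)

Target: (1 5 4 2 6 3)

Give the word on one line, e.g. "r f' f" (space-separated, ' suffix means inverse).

  after f': (1 3 4 2 6 5)
  after f': (1 4 6)(2 5 3)
  after r': (2 5 3)(4 6)
  after f: (1 5)(2 6 3 4)
  after r: (1 5 4 2 6 3)

f' f' r' f r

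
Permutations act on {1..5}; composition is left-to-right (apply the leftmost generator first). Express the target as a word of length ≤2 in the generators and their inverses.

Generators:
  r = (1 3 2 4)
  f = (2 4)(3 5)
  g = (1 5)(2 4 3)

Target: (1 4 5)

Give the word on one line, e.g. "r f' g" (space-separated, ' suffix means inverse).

  after r: (1 3 2 4)
  after g': (1 4 5)

r g'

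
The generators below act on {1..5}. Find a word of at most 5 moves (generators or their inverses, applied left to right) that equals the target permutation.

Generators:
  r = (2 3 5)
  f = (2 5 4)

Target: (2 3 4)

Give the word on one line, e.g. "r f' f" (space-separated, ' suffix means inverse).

f' r f r

  after f': (2 4 5)
  after r: (2 4)(3 5)
  after f: (3 4 5)
  after r: (2 3 4)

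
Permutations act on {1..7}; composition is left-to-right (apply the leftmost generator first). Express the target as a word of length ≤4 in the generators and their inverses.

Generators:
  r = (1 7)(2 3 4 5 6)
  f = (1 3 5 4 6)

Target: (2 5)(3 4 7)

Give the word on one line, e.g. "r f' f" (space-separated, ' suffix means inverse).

  after f: (1 3 5 4 6)
  after f: (1 5 6 3 4)
  after r: (1 6 4 7)(2 3 5)
  after f: (2 5)(3 4 7)

f f r f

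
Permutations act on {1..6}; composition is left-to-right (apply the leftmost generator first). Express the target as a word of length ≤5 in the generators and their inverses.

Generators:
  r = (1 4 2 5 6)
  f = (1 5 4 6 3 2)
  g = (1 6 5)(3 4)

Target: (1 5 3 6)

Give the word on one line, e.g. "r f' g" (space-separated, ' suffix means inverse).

  after r: (1 4 2 5 6)
  after f: (1 6 5 3 2 4)
  after r: (3 5)
  after g: (1 6 5 4 3)
  after g: (1 5 3 6)

r f r g g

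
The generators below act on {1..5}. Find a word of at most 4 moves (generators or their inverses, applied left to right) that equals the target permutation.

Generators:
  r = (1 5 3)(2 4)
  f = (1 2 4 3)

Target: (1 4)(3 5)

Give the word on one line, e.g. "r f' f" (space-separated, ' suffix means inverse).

  after f: (1 2 4 3)
  after r: (1 4)(3 5)

f r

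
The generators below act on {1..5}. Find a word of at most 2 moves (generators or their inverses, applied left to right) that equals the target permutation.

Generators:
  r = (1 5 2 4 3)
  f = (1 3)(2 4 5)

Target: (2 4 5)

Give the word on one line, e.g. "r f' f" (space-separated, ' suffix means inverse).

  after f': (1 3)(2 5 4)
  after f': (2 4 5)

f' f'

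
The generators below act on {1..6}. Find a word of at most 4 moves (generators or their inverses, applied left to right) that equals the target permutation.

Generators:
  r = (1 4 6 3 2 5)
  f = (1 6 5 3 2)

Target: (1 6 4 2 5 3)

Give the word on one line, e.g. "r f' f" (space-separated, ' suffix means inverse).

  after r': (1 5 2 3 6 4)
  after f': (1 6 4 2 5 3)

r' f'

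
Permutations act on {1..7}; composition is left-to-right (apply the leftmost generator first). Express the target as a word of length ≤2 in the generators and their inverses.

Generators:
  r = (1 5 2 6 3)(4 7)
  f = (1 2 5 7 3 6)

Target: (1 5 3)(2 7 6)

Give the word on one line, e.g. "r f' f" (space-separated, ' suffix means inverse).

  after f: (1 2 5 7 3 6)
  after f: (1 5 3)(2 7 6)

f f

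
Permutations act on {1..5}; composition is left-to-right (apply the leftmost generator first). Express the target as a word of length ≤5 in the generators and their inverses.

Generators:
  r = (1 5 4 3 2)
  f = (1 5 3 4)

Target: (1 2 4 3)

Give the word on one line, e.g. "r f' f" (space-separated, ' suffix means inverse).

  after f': (1 4 3 5)
  after f': (1 3)(4 5)
  after f': (1 5 3 4)
  after r': (2 3 5 4)
  after r': (1 2 4 3)

f' f' f' r' r'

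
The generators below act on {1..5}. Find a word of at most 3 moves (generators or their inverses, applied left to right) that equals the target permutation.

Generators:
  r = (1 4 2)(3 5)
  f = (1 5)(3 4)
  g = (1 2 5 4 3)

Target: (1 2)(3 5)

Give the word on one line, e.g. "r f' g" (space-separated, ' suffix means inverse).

  after g: (1 2 5 4 3)
  after f': (1 2)(3 5)

g f'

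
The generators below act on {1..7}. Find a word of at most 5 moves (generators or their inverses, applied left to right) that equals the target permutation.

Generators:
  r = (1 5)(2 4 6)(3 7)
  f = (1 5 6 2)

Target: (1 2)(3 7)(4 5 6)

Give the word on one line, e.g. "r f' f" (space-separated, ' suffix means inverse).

  after r': (1 5)(2 6 4)(3 7)
  after f': (2 5)(3 7)(4 6)
  after r: (1 5 4 2)
  after f: (1 6 2 5 4)
  after r: (1 2)(3 7)(4 5 6)

r' f' r f r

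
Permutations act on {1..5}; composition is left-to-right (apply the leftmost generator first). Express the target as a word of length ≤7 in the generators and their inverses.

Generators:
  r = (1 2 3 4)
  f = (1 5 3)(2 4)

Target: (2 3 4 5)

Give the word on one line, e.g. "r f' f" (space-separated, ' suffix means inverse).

f r' f r' r'

  after f: (1 5 3)(2 4)
  after r': (1 5 2 3 4)
  after f: (1 3 2)(4 5)
  after r': (1 2 4 5 3)
  after r': (2 3 4 5)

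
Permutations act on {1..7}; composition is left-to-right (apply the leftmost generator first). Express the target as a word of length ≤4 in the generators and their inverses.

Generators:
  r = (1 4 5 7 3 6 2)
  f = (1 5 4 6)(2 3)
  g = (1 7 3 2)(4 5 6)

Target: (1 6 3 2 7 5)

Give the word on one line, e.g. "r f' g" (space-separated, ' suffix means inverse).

  after f: (1 5 4 6)(2 3)
  after g': (1 4 5 6 2 7)
  after f: (1 6 3 2 7 5)

f g' f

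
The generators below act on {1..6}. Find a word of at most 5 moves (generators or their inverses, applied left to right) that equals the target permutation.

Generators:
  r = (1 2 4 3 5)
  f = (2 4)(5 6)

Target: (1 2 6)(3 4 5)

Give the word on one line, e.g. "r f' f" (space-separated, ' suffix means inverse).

r r f' r f

  after r: (1 2 4 3 5)
  after r: (1 4 5 2 3)
  after f': (1 2 3)(4 6 5)
  after r: (1 4 6)(2 5 3)
  after f: (1 2 6)(3 4 5)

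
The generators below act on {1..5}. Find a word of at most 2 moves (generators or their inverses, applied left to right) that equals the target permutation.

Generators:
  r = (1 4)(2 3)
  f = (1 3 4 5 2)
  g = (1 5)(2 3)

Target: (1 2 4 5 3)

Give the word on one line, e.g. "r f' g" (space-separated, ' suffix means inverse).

  after g: (1 5)(2 3)
  after f: (1 2 4 5 3)

g f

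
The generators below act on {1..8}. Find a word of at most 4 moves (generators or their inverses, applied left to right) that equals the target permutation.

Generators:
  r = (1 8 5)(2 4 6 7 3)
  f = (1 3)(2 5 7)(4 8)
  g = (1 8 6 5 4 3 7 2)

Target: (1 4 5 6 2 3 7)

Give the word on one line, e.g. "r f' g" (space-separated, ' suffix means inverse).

r g' f g'

  after r: (1 8 5)(2 4 6 7 3)
  after g': (2 5)(3 7 4 8 6)
  after f: (1 3 2 7 8 6)
  after g': (1 4 5 6 2 3 7)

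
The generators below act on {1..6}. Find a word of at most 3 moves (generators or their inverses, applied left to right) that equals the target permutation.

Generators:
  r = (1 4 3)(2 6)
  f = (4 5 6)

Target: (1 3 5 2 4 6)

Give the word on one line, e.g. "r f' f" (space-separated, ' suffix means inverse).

  after f: (4 5 6)
  after r': (1 3 4 5 2 6)
  after f: (1 3 5 2 4 6)

f r' f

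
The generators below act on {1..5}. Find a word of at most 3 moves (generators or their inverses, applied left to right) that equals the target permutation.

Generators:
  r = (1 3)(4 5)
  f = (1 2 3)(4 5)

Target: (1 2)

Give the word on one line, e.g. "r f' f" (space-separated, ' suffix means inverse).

  after r': (1 3)(4 5)
  after f': (1 2)

r' f'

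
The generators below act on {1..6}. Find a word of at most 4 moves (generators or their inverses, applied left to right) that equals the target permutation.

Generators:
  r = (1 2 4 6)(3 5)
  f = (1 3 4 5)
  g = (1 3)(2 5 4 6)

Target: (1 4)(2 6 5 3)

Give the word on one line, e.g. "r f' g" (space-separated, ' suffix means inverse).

g' r' g

  after g': (1 3)(2 6 4 5)
  after r': (1 5)(2 4 3 6)
  after g: (1 4)(2 6 5 3)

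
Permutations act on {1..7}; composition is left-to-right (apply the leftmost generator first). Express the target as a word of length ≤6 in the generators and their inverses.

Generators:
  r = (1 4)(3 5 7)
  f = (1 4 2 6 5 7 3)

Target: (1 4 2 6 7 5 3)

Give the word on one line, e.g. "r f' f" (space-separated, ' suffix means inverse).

  after f: (1 4 2 6 5 7 3)
  after r: (2 6 7 5 3 4)
  after r: (1 4 2 6 3)
  after r: (2 6 5 7 3 4)
  after r: (1 4 2 6 7 5 3)

f r r r r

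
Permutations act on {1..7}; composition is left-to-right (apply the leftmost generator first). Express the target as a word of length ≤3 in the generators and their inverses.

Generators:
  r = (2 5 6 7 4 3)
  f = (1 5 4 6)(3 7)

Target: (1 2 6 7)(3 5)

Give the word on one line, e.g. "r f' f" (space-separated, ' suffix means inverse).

  after r': (2 3 4 7 6 5)
  after f: (1 5 2 7)(3 6 4)
  after r': (1 2 6 7)(3 5)

r' f r'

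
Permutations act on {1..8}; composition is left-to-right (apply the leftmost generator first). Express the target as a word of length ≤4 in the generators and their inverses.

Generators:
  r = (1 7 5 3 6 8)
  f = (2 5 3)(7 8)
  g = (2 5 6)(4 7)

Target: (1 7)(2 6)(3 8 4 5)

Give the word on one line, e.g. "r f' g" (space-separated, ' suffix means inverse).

f' g r

  after f': (2 3 5)(7 8)
  after g: (2 3 6)(4 7 8)
  after r: (1 7)(2 6)(3 8 4 5)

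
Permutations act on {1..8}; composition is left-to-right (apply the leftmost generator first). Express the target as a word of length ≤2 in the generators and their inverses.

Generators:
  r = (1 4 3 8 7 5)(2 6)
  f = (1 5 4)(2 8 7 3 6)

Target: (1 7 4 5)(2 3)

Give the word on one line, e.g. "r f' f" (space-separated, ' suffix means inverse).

f r'

  after f: (1 5 4)(2 8 7 3 6)
  after r': (1 7 4 5)(2 3)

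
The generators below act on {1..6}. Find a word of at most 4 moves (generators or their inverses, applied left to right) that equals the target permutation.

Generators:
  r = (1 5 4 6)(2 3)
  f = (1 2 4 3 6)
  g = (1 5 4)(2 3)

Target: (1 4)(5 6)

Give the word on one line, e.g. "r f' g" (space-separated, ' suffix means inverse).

r g r' g

  after r: (1 5 4 6)(2 3)
  after g: (1 4 6 5)
  after r': (1 5 6)(2 3)
  after g: (1 4)(5 6)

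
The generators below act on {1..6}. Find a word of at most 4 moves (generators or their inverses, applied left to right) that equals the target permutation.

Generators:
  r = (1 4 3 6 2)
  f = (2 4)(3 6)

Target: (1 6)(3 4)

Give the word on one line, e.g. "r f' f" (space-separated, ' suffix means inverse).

  after r: (1 4 3 6 2)
  after r: (1 3 2 4 6)
  after f: (1 6)(3 4)

r r f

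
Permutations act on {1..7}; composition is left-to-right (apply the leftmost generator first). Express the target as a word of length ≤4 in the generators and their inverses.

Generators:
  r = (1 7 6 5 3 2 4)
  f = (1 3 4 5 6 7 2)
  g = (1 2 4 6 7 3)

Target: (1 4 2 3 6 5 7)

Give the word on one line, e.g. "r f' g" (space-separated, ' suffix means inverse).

f g' f' g'

  after f: (1 3 4 5 6 7 2)
  after g': (1 7)(2 3)(4 5)
  after f': (1 6 5 3 7 2)
  after g': (1 4 2 3 6 5 7)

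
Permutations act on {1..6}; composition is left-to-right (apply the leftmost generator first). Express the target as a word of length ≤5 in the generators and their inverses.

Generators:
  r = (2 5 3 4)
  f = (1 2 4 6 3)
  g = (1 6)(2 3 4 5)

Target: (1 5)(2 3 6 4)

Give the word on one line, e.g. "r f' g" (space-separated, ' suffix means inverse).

g' r' f r'

  after g': (1 6)(2 5 4 3)
  after r': (1 6)(3 4 5)
  after f: (1 3 6 2 4 5)
  after r': (1 5)(2 3 6 4)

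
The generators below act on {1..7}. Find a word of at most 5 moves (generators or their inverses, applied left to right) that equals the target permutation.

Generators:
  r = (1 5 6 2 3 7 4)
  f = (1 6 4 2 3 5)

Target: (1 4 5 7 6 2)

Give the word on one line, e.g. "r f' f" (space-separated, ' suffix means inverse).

r f r'

  after r: (1 5 6 2 3 7 4)
  after f: (2 5 4 6 3 7)
  after r': (1 4 5 7 6 2)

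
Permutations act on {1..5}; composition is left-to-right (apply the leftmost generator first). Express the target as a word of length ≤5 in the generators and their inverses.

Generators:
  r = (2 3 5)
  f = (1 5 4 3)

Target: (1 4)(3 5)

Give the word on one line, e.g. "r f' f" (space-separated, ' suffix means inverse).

  after r': (2 5 3)
  after f: (1 5)(2 4 3)
  after f: (1 4)(2 3)
  after r: (1 4)(2 5)
  after r: (1 4)(3 5)

r' f f r r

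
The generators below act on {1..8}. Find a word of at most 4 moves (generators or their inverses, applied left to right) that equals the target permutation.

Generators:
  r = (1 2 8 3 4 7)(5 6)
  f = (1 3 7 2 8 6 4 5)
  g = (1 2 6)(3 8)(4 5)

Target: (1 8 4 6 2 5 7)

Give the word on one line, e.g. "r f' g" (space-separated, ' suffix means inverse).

g r

  after g: (1 2 6)(3 8)(4 5)
  after r: (1 8 4 6 2 5 7)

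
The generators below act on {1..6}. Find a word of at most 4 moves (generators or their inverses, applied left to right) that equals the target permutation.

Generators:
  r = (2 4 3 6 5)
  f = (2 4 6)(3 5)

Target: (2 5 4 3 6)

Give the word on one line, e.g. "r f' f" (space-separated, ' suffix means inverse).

  after f: (2 4 6)(3 5)
  after r: (2 3)(4 5 6)
  after f': (2 5 4 3 6)

f r f'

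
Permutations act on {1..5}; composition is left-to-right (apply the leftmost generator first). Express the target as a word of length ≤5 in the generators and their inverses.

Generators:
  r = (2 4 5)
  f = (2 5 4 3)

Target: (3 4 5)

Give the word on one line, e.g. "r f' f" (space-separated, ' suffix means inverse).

f' f' r r

  after f': (2 3 4 5)
  after f': (2 4)(3 5)
  after r: (2 5 3)
  after r: (3 4 5)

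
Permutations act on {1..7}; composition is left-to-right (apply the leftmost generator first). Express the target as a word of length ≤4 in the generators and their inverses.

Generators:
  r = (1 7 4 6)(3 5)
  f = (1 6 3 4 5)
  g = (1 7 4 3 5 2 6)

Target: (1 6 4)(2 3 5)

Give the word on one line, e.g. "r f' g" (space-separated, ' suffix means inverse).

  after f: (1 6 3 4 5)
  after f: (1 3 5 6 4)
  after g': (1 4 6 7)(2 5)
  after r: (1 6 4)(2 3 5)

f f g' r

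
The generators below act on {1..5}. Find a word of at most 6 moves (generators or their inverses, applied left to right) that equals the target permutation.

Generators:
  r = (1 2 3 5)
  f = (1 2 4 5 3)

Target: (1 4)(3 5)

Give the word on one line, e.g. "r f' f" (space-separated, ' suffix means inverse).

f' r' f r'

  after f': (1 3 5 4 2)
  after r': (1 2 5 4)
  after f: (1 4 2 3)
  after r': (1 4)(3 5)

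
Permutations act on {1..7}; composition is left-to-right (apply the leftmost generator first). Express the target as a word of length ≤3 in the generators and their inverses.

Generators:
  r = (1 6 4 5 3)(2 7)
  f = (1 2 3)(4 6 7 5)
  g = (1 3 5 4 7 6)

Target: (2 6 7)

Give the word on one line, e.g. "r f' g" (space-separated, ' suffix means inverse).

  after r: (1 6 4 5 3)(2 7)
  after g: (2 6 7)

r g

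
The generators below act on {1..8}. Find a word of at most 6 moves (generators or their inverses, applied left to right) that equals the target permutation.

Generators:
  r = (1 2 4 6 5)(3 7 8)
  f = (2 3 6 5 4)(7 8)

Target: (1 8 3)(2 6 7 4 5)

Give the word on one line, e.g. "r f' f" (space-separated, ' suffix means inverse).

  after f': (2 4 5 6 3)(7 8)
  after r: (1 2 6 7 3 4)
  after f: (1 3 2 5 4)(6 8 7)
  after r': (1 8 3)(2 6 7 4 5)

f' r f r'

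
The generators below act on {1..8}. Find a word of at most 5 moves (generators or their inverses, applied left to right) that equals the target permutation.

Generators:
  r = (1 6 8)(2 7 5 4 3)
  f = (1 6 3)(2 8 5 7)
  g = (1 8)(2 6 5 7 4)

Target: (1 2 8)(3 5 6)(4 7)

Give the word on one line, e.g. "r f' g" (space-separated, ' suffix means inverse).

r r f'

  after r: (1 6 8)(2 7 5 4 3)
  after r: (1 8 6)(2 5 3 7 4)
  after f': (1 2 8)(3 5 6)(4 7)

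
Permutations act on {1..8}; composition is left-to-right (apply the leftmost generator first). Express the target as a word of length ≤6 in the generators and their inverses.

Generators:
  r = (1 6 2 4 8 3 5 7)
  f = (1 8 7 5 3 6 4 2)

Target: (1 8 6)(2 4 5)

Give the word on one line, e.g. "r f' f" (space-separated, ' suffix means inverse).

  after r': (1 7 5 3 8 4 2 6)
  after r': (1 5 8 2)(3 4 6 7)
  after f': (1 7 5)(3 6 8 4)
  after f': (1 8 6)(2 4 5)

r' r' f' f'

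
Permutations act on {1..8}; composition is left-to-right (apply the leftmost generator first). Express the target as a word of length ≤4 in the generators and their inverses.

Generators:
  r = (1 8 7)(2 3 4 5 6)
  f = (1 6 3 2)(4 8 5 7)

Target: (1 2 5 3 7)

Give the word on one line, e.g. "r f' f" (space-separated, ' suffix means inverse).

f' f' r'

  after f': (1 2 3 6)(4 7 5 8)
  after f': (1 3)(2 6)(4 5)(7 8)
  after r': (1 2 5 3 7)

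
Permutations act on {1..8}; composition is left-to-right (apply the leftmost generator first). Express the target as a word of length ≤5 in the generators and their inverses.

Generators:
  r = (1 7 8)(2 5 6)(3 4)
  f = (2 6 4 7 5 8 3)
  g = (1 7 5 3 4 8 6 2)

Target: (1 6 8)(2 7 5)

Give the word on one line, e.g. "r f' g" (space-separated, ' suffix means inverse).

f' g' g'

  after f': (2 3 8 5 7 4 6)
  after g': (1 2 5)(3 4 8 7)
  after g': (1 6 8)(2 7 5)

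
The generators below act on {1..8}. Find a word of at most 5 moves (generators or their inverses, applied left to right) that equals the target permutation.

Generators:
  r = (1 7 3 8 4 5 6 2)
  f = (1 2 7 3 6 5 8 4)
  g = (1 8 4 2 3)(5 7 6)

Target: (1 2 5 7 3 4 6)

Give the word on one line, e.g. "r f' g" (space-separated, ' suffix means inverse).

  after g': (1 3 2 4 8)(5 6 7)
  after f': (1 7 6 2 8 4 5 3)
  after f': (1 2 5 7 3 4 6)

g' f' f'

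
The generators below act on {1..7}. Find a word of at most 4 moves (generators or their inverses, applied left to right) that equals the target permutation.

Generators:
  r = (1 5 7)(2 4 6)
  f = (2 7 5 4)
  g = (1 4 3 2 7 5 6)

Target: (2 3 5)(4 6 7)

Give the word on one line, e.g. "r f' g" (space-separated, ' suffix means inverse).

r' g g g

  after r': (1 7 5)(2 6 4)
  after g: (1 5 4 7 6 3 2)
  after g: (1 6 2 4 5 3 7)
  after g: (2 3 5)(4 6 7)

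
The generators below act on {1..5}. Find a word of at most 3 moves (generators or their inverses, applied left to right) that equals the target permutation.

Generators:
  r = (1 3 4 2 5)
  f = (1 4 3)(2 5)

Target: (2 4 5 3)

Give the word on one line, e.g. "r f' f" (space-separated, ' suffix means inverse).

  after f: (1 4 3)(2 5)
  after r': (1 3 5 4)
  after r': (2 4 5 3)

f r' r'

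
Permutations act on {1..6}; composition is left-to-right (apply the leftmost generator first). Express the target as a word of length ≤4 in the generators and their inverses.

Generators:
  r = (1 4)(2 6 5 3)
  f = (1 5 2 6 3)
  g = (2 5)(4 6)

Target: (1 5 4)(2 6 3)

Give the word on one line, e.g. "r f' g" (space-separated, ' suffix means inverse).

  after r: (1 4)(2 6 5 3)
  after f: (1 4 5)(2 3 6)
  after r: (3 5 4)
  after f: (1 5 4)(2 6 3)

r f r f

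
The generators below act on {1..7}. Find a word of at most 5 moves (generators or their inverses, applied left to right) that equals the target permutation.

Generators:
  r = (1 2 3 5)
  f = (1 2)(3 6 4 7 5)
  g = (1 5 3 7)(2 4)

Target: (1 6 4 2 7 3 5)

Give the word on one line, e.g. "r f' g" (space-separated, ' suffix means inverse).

g r' f

  after g: (1 5 3 7)(2 4)
  after r': (1 3 7 5 2 4)
  after f: (1 6 4 2 7 3 5)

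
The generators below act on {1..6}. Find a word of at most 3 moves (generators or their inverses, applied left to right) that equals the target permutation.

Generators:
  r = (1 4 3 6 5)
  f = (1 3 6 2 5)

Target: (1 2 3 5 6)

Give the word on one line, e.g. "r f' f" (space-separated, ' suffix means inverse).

f' f'

  after f': (1 5 2 6 3)
  after f': (1 2 3 5 6)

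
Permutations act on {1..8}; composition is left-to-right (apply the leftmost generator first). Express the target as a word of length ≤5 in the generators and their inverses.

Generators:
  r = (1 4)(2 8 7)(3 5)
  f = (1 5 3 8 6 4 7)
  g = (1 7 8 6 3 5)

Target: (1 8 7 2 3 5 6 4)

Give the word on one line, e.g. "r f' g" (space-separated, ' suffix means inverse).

r f g

  after r: (1 4)(2 8 7)(3 5)
  after f: (1 7 2 6 4 5 8)
  after g: (1 8 7 2 3 5 6 4)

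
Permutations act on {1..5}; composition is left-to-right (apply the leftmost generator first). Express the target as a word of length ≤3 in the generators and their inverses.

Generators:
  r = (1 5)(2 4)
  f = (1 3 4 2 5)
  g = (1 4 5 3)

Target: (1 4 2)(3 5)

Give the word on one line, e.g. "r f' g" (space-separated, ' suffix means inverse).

  after r: (1 5)(2 4)
  after g': (1 4 2)(3 5)

r g'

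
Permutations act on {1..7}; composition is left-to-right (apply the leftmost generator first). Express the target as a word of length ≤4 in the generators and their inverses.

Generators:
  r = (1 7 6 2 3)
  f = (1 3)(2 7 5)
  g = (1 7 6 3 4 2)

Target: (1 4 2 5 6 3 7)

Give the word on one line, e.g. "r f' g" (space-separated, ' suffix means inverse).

f' g

  after f': (1 3)(2 5 7)
  after g: (1 4 2 5 6 3 7)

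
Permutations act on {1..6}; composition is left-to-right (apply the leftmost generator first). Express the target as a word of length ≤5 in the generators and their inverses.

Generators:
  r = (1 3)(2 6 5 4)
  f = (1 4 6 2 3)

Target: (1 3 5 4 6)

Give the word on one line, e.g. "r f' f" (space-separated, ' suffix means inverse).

r' f r'

  after r': (1 3)(2 4 5 6)
  after f: (2 6 3 4 5)
  after r': (1 3 5 4 6)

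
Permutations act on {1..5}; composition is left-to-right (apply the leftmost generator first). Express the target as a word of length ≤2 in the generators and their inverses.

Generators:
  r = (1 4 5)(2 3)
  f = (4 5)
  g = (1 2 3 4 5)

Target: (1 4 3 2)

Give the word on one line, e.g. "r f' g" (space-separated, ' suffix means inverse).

  after g': (1 5 4 3 2)
  after f': (1 4 3 2)

g' f'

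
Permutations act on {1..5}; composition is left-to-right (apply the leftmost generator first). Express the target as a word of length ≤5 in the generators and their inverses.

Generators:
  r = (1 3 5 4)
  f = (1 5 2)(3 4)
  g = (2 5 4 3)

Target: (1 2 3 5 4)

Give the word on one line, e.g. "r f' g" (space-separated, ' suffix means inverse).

f' g' r g'

  after f': (1 2 5)(3 4)
  after g': (1 3 5)
  after r: (1 5 3 4)
  after g': (1 2 3 5 4)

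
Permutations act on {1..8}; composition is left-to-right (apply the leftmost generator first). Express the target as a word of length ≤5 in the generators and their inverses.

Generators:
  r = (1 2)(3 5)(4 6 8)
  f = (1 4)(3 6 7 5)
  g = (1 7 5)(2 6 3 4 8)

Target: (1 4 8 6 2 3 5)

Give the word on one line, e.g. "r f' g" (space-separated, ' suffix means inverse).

  after f: (1 4)(3 6 7 5)
  after r': (1 8 6 7 3 4 2)
  after f': (1 8 3)(2 4)(5 7)
  after g': (1 4 8 6 2 3 5)

f r' f' g'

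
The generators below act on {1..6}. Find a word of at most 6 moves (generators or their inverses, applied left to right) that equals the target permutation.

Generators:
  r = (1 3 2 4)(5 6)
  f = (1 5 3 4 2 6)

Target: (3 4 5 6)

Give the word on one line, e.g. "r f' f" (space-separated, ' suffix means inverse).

r' f' f' r' f

  after r': (1 4 2 3)(5 6)
  after f': (1 3 6)(2 5)
  after f': (1 5 4 3 2)
  after r': (1 6 5 2 4)
  after f: (3 4 5 6)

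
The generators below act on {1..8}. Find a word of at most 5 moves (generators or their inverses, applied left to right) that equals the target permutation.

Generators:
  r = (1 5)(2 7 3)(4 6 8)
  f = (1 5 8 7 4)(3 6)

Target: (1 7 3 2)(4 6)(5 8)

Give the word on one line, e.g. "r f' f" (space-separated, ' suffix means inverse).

r f f

  after r: (1 5)(2 7 3)(4 6 8)
  after f: (1 8)(2 4 3)(6 7)
  after f: (1 7 3 2)(4 6)(5 8)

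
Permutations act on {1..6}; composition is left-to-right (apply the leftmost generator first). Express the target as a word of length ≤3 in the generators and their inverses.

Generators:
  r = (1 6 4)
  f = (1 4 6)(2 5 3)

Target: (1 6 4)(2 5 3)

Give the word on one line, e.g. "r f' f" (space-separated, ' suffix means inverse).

f r'

  after f: (1 4 6)(2 5 3)
  after r': (1 6 4)(2 5 3)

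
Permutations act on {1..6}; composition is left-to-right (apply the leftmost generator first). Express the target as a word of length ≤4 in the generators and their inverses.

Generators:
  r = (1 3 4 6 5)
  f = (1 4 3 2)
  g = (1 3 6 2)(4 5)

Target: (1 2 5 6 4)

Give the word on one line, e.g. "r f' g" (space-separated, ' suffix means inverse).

g' r

  after g': (1 2 6 3)(4 5)
  after r: (1 2 5 6 4)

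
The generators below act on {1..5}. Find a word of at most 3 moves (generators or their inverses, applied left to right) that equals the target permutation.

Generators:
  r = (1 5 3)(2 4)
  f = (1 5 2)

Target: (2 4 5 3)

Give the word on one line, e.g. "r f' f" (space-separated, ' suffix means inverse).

r f'

  after r: (1 5 3)(2 4)
  after f': (2 4 5 3)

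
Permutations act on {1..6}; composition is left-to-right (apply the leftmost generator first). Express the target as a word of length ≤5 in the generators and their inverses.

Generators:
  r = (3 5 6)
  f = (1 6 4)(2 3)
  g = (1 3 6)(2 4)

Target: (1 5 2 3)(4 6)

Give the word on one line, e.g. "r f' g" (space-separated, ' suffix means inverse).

r f r' g'

  after r: (3 5 6)
  after f: (1 6 2 3 5 4)
  after r': (1 5 4)(2 6)
  after g': (1 5 2 3)(4 6)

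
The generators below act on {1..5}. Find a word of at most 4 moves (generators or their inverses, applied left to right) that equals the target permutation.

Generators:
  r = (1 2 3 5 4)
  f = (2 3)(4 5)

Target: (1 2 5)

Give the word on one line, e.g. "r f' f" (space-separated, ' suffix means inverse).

f' r f f

  after f': (2 3)(4 5)
  after r: (1 2 5)
  after f: (1 3 2 4 5)
  after f: (1 2 5)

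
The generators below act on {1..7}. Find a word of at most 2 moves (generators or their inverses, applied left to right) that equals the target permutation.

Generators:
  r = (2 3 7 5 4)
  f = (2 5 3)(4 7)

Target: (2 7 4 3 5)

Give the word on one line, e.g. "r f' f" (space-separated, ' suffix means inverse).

  after r: (2 3 7 5 4)
  after r: (2 7 4 3 5)

r r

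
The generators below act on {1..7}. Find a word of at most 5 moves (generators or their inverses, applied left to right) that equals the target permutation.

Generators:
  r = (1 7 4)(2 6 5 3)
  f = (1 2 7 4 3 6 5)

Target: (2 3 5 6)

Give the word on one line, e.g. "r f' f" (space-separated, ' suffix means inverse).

r r r

  after r: (1 7 4)(2 6 5 3)
  after r: (1 4 7)(2 5)(3 6)
  after r: (2 3 5 6)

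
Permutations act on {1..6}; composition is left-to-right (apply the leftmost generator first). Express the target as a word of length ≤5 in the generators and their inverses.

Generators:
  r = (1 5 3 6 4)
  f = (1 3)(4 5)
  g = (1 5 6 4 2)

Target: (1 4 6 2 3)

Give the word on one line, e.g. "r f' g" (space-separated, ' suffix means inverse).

  after r': (1 4 6 3 5)
  after f: (1 5 3 4 6)
  after g: (1 6 5 3 2)
  after f': (1 6 4 5)(2 3)
  after g: (1 4 6 2 3)

r' f g f' g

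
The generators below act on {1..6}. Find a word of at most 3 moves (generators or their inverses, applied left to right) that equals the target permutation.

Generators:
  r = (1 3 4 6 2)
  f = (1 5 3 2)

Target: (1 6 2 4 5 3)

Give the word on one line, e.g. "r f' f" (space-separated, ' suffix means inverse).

  after r': (1 2 6 4 3)
  after r': (1 6 3 2 4)
  after f: (1 6 2 4 5 3)

r' r' f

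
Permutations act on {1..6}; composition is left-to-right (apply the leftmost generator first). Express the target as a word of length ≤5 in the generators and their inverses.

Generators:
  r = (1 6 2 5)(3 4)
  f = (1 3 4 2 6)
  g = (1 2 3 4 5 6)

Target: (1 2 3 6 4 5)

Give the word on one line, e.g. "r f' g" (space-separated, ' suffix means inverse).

  after f: (1 3 4 2 6)
  after f: (1 4 6 3 2)
  after r: (1 3 5)(2 6 4)
  after f': (3 5 6)
  after g: (1 2 3 6 4 5)

f f r f' g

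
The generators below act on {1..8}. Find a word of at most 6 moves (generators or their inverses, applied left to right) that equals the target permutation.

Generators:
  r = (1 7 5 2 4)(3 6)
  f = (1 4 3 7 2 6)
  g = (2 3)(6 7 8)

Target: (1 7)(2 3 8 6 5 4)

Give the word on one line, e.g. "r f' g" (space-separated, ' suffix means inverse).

r' g' r' f'

  after r': (1 4 2 5 7)(3 6)
  after g': (1 4 3 8 7)(2 5 6)
  after r': (1 2 7 4 6 5 3 8)
  after f': (1 7)(2 3 8 6 5 4)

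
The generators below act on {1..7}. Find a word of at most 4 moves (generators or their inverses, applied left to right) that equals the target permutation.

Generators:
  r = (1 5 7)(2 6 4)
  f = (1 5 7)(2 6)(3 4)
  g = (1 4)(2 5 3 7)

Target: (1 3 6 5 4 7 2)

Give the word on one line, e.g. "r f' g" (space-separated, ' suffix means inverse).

r f' r' g'

  after r: (1 5 7)(2 6 4)
  after f': (3 4 6)
  after r': (1 7 5)(2 4)(3 6)
  after g': (1 3 6 5 4 7 2)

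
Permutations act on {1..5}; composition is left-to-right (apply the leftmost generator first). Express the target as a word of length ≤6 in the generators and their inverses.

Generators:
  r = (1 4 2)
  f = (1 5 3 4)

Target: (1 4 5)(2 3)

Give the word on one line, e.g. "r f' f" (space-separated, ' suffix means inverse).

f r f' f'

  after f: (1 5 3 4)
  after r: (1 5 3 2)
  after f': (2 4 3)
  after f': (1 4 5)(2 3)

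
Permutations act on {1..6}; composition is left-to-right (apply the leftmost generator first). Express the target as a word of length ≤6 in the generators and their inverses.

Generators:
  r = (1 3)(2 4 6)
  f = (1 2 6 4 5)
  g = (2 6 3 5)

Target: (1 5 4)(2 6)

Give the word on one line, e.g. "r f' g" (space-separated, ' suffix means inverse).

g f g' r

  after g: (2 6 3 5)
  after f: (1 2 4 5 6 3)
  after g': (1 5 2 4 3)
  after r: (1 5 4)(2 6)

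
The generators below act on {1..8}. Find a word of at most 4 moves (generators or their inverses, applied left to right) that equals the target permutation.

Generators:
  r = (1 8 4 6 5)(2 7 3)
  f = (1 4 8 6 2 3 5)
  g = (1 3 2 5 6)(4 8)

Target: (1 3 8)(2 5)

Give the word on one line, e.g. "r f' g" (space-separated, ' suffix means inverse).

  after g: (1 3 2 5 6)(4 8)
  after g: (1 2 6 3 5)
  after g: (1 5 3 6 2)(4 8)
  after f': (1 3 8)(2 5)

g g g f'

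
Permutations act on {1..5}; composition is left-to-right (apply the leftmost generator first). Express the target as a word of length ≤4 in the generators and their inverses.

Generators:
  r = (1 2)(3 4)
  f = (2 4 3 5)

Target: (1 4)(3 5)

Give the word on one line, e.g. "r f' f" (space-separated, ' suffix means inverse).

  after r': (1 2)(3 4)
  after f': (1 5 3 2)
  after f': (1 3 5 4 2)
  after r: (1 4)(3 5)

r' f' f' r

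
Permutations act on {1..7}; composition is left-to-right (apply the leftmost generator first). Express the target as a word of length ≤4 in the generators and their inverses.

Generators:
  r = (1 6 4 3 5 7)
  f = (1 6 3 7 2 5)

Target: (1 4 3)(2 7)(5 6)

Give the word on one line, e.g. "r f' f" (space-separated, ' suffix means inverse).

  after f: (1 6 3 7 2 5)
  after r: (1 4 3)(2 7)(5 6)

f r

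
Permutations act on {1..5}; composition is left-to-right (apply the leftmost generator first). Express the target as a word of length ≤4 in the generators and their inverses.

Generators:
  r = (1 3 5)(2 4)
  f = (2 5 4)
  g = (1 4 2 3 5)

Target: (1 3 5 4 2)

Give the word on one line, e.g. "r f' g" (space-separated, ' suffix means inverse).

g' f' g f

  after g': (1 5 3 2 4)
  after f': (1 2 5 3 4)
  after g: (1 3 2)
  after f: (1 3 5 4 2)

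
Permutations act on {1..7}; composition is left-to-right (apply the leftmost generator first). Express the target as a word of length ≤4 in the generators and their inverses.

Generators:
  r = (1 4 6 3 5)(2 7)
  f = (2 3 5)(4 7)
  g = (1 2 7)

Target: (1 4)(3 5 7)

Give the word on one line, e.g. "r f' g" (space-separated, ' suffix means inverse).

  after g': (1 7 2)
  after f: (1 4 7 3 5 2)
  after g: (1 4)(3 5 7)

g' f g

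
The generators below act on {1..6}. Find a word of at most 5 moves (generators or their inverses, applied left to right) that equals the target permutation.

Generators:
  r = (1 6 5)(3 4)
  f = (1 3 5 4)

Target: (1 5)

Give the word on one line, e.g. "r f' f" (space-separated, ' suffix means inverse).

  after f: (1 3 5 4)
  after r': (1 4 5 3 6)
  after r': (1 3)(4 6 5)
  after r': (1 4)(3 5)
  after f': (1 5)

f r' r' r' f'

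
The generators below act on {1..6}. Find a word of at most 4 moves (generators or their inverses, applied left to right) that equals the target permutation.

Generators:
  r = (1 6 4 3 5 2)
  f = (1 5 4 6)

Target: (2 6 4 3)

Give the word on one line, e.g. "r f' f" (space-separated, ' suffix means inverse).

  after f: (1 5 4 6)
  after r: (1 2)(3 5)
  after r: (2 6 4 3)

f r r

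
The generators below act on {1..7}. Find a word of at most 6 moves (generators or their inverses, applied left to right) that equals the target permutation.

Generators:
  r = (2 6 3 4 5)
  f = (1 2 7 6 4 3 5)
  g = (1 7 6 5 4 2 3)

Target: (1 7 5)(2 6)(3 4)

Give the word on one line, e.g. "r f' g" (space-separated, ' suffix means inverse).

  after g': (1 3 2 4 5 6 7)
  after f': (1 4 3)(2 6)(5 7)
  after f': (1 6)(2 7 3 5)
  after f': (1 7 4 6 5)
  after r: (1 7 5)(2 6)(3 4)

g' f' f' f' r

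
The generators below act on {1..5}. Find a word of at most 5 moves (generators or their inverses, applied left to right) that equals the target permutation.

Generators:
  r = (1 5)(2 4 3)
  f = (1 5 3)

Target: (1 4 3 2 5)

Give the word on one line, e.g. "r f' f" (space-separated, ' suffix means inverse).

r' f r'

  after r': (1 5)(2 3 4)
  after f: (1 3 4 2)
  after r': (1 4 3 2 5)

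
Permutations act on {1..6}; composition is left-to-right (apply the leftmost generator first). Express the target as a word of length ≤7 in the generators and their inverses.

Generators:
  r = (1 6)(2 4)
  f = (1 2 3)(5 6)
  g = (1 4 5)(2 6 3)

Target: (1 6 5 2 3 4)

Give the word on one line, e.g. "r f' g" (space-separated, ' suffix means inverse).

  after r': (1 6)(2 4)
  after g: (1 3 2 5)(4 6)
  after f': (1 2 6 4 5 3)
  after g': (1 3 5 6)
  after g': (1 6 5 2 3 4)

r' g f' g' g'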